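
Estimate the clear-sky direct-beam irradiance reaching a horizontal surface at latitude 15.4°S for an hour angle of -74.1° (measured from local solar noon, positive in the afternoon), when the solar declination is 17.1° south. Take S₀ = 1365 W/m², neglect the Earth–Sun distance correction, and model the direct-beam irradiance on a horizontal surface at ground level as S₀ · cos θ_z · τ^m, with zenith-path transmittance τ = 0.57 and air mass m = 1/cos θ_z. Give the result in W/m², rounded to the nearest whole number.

82 W/m²

With φ = -15.4°, δ = -17.1°, H = -74.10°: sin φ sin δ = 0.0781, cos φ cos δ cos H = 0.2524, so cos θ_z = 0.3305.
Air mass m = 1/cos θ_z = 1/0.3305 = 3.026; τ^m = 0.57^3.026 = 0.1825.
Surface direct beam = 1365 × 0.3305 × 0.1825 = 82.33 W/m².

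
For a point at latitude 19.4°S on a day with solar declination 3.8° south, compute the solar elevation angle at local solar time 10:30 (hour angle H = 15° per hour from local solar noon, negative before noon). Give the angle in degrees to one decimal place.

63.1°

Hour angle H = 15° × (10.5 − 12) = -22.50°.
cos θ_z = sin φ sin δ + cos φ cos δ cos H = (-0.3322)(-0.0663) + (0.9432)(0.9978)(0.9239) = 0.8915.
θ_z = arccos(0.8915) = 26.94°, so the elevation is 90° − 26.94° = 63.06°.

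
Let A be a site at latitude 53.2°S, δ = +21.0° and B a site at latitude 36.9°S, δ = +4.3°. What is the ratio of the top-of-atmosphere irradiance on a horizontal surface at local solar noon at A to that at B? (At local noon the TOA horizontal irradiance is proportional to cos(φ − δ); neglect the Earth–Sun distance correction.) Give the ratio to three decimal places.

A: cos θ_z = cos(-53.2° − (21.0°)) = 0.2723.
B: cos θ_z = cos(-36.9° − (4.3°)) = 0.7524.
Ratio A/B = 0.2723 / 0.7524 = 0.3619.

0.362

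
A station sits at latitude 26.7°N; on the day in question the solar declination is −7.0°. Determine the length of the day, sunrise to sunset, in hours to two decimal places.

11.53 hours

cos H_s = −tan(26.7°) · tan(-7.0°) = 0.0618, so H_s = arccos(0.0618) = 86.46°.
Day length = 2 H_s / 15° h⁻¹ = 172.92° / 15 = 11.528 h.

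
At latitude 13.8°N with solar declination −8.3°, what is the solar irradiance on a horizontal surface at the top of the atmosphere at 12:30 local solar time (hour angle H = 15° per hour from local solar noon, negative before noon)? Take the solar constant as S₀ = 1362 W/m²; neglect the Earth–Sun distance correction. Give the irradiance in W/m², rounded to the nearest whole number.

Hour angle H = 15° × (12.5 − 12) = 7.50°.
With φ = 13.8°, δ = -8.3°, H = 7.50°: sin φ sin δ = -0.0344, cos φ cos δ cos H = 0.9527, so cos θ_z = 0.9183.
Top-of-atmosphere irradiance = S₀ cos θ_z = 1362 × 0.9183 = 1250.72 W/m².

1251 W/m²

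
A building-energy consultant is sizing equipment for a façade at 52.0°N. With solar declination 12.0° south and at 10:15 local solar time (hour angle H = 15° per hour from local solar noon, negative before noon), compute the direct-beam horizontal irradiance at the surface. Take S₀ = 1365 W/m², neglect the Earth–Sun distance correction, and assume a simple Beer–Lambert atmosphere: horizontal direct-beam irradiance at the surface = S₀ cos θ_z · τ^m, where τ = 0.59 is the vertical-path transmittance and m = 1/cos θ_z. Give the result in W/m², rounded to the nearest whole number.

126 W/m²

Hour angle H = 15° × (10.25 − 12) = -26.25°.
With φ = 52.0°, δ = -12.0°, H = -26.25°: sin φ sin δ = -0.1638, cos φ cos δ cos H = 0.5401, so cos θ_z = 0.3763.
Air mass m = 1/cos θ_z = 1/0.3763 = 2.657; τ^m = 0.59^2.657 = 0.2461.
Surface direct beam = 1365 × 0.3763 × 0.2461 = 126.41 W/m².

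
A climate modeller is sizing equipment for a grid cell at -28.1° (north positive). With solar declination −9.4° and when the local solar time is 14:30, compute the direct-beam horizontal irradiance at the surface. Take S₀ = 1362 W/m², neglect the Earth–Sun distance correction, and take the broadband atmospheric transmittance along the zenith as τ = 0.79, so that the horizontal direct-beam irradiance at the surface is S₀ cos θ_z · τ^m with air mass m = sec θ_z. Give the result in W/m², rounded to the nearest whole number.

769 W/m²

Hour angle H = 15° × (14.5 − 12) = 37.50°.
With φ = -28.1°, δ = -9.4°, H = 37.50°: sin φ sin δ = 0.0769, cos φ cos δ cos H = 0.6904, so cos θ_z = 0.7673.
Air mass m = 1/cos θ_z = 1/0.7673 = 1.303; τ^m = 0.79^1.303 = 0.7355.
Surface direct beam = 1362 × 0.7673 × 0.7355 = 768.64 W/m².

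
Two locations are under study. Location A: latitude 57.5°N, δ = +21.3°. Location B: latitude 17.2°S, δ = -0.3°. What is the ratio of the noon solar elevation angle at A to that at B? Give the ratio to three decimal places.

0.736

A: 90° − |57.5 − (21.3)| = 53.80°.
B: 90° − |-17.2 − (-0.3)| = 73.10°.
Ratio A/B = 53.8000 / 73.1000 = 0.7360.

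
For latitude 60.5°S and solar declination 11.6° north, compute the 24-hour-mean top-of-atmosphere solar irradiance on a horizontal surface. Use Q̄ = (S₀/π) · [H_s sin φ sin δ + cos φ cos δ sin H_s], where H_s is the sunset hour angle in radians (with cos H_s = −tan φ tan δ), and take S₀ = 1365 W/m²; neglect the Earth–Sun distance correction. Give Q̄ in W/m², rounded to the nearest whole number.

−tan φ tan δ = −(-1.7675)(0.2053) = 0.3629; H_s = arccos(0.3629) = 68.72°. In radians, H_s = 1.1994.
H_s sin φ sin δ = 1.1994 × -0.8704 × 0.2011 = -0.2099.
cos φ cos δ sin H_s = 0.4924 × 0.9796 × 0.9318 = 0.4495.
Q̄ = (1365/π) × (-0.2099 + 0.4495) = 434.49 × 0.2396 = 104.10 W/m².

104 W/m²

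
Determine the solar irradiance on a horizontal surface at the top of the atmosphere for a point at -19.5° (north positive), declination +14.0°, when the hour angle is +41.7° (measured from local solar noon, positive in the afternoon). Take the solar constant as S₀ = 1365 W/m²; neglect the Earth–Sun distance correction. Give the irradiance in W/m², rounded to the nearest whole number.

With φ = -19.5°, δ = 14.0°, H = 41.70°: sin φ sin δ = -0.0808, cos φ cos δ cos H = 0.6829, so cos θ_z = 0.6021.
Top-of-atmosphere irradiance = S₀ cos θ_z = 1365 × 0.6021 = 821.87 W/m².

822 W/m²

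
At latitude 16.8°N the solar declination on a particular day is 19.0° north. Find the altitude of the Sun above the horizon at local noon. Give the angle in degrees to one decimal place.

87.8°

At local solar noon the hour angle is zero, so the elevation is 90° − |φ − δ| = 90° − |16.8° − (19.0°)| = 90° − 2.2° = 87.8°.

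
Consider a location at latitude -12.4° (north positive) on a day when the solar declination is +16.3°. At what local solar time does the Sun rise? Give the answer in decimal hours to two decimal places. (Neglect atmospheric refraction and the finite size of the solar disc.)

cos H_s = −tan(-12.4°) · tan(16.3°) = 0.0643, so H_s = arccos(0.0643) = 86.31°.
Sunrise is at 12 − H_s/15 = 12 − 5.754 = 6.246 h local solar time.

6.25 h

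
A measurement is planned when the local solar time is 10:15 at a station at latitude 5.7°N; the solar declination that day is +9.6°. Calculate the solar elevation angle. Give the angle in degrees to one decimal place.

63.7°

Hour angle H = 15° × (10.25 − 12) = -26.25°.
With φ = 5.7°, δ = 9.6°, H = -26.25°: sin φ sin δ = 0.0166, cos φ cos δ cos H = 0.8799, so cos θ_z = 0.8965.
θ_z = arccos(0.8965) = 26.30°, so the elevation is 90° − 26.30° = 63.70°.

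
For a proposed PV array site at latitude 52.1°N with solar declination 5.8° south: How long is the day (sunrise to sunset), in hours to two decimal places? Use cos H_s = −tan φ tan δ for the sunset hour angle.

11.00 hours

−tan φ tan δ = −(1.2846)(-0.1016) = 0.1305; H_s = arccos(0.1305) = 82.50°.
Day length = 2 H_s / 15° h⁻¹ = 165.00° / 15 = 11.000 h.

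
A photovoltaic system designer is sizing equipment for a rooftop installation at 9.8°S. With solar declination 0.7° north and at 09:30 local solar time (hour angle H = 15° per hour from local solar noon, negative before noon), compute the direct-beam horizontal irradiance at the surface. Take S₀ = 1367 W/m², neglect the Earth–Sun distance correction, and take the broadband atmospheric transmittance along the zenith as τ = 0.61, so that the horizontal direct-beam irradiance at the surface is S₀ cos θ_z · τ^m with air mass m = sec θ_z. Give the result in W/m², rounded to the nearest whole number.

Hour angle H = 15° × (9.5 − 12) = -37.50°.
cos θ_z = sin φ sin δ + cos φ cos δ cos H = (-0.1702)(0.0122) + (0.9854)(0.9999)(0.7934) = 0.7797.
Air mass m = 1/cos θ_z = 1/0.7797 = 1.283; τ^m = 0.61^1.283 = 0.5304.
Surface direct beam = 1367 × 0.7797 × 0.5304 = 565.33 W/m².

565 W/m²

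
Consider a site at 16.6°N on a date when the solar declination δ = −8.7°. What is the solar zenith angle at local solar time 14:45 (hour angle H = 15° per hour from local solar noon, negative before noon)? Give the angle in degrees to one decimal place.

48.0°

Hour angle H = 15° × (14.75 − 12) = 41.25°.
cos θ_z = sin(16.6°) sin(-8.7°) + cos(16.6°) cos(-8.7°) cos(41.25°) = -0.0432 + 0.7122 = 0.6690.
θ_z = arccos(0.6690) = 48.01°.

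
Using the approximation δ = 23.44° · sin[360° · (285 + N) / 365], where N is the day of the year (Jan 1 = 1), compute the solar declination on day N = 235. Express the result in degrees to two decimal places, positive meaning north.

+10.69°

360 × (285 + 235) / 365 = 512.877°; sin(512.877°) = 0.4559.
δ = 23.44 × 0.4559 = 10.686° ≈ +10.69°.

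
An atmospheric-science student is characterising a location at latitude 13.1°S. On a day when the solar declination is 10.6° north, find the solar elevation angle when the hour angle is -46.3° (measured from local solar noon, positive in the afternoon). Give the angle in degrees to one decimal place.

With φ = -13.1°, δ = 10.6°, H = -46.30°: sin φ sin δ = -0.0417, cos φ cos δ cos H = 0.6614, so cos θ_z = 0.6197.
θ_z = arccos(0.6197) = 51.71°, so the elevation is 90° − 51.71° = 38.29°.

38.3°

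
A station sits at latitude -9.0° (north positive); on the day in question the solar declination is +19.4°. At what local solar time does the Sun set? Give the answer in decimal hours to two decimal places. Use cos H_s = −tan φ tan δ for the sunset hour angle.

17.79 h

The sunset hour angle satisfies cos H_s = −tan φ tan δ = 0.0558, giving H_s = 86.80°.
Sunset is at 12 + H_s/15 = 12 + 5.787 = 17.787 h local solar time.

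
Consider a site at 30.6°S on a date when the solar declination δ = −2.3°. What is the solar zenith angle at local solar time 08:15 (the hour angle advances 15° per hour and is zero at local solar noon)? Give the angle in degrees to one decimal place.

60.1°

Hour angle H = 15° × (8.25 − 12) = -56.25°.
cos θ_z = sin(-30.6°) sin(-2.3°) + cos(-30.6°) cos(-2.3°) cos(-56.25°) = 0.0204 + 0.4778 = 0.4982.
θ_z = arccos(0.4982) = 60.12°.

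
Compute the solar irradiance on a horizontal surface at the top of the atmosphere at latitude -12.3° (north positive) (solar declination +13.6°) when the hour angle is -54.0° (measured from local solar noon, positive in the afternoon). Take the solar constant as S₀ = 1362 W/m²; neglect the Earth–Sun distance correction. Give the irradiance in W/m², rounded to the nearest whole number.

With φ = -12.3°, δ = 13.6°, H = -54.00°: sin φ sin δ = -0.0501, cos φ cos δ cos H = 0.5582, so cos θ_z = 0.5081.
Top-of-atmosphere irradiance = S₀ cos θ_z = 1362 × 0.5081 = 692.03 W/m².

692 W/m²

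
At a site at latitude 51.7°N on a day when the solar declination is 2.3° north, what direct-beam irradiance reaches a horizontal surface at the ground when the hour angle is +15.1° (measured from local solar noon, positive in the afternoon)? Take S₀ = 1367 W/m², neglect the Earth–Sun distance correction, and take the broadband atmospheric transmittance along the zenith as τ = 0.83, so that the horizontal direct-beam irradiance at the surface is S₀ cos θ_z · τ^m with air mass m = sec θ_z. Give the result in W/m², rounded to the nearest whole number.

640 W/m²

cos θ_z = sin φ sin δ + cos φ cos δ cos H = (0.7848)(0.0401) + (0.6198)(0.9992)(0.9655) = 0.6294.
Air mass m = 1/cos θ_z = 1/0.6294 = 1.589; τ^m = 0.83^1.589 = 0.7437.
Surface direct beam = 1367 × 0.6294 × 0.7437 = 639.87 W/m².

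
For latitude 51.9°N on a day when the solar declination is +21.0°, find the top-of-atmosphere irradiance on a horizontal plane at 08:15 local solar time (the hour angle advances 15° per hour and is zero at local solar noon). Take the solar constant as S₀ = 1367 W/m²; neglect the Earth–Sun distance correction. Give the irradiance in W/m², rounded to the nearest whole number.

Hour angle H = 15° × (8.25 − 12) = -56.25°.
With φ = 51.9°, δ = 21.0°, H = -56.25°: sin φ sin δ = 0.2820, cos φ cos δ cos H = 0.3200, so cos θ_z = 0.6020.
Top-of-atmosphere irradiance = S₀ cos θ_z = 1367 × 0.6020 = 822.93 W/m².

823 W/m²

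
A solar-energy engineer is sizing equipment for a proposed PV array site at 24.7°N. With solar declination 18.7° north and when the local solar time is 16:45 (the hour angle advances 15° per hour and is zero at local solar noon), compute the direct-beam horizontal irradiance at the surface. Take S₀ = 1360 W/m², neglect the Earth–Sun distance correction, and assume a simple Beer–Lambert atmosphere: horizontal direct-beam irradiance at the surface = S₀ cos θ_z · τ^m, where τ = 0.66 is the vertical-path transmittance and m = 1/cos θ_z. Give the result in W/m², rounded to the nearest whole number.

Hour angle H = 15° × (16.75 − 12) = 71.25°.
cos θ_z = sin φ sin δ + cos φ cos δ cos H = (0.4179)(0.3206) + (0.9085)(0.9472)(0.3214) = 0.4106.
Air mass m = 1/cos θ_z = 1/0.4106 = 2.435; τ^m = 0.66^2.435 = 0.3636.
Surface direct beam = 1360 × 0.4106 × 0.3636 = 203.04 W/m².

203 W/m²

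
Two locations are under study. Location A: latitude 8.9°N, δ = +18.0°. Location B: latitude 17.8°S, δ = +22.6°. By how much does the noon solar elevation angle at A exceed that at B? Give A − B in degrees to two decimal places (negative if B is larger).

+31.30°

A: 90° − |8.9 − (18.0)| = 80.90°.
B: 90° − |-17.8 − (22.6)| = 49.60°.
A − B = 80.90 − 49.60 = 31.30°.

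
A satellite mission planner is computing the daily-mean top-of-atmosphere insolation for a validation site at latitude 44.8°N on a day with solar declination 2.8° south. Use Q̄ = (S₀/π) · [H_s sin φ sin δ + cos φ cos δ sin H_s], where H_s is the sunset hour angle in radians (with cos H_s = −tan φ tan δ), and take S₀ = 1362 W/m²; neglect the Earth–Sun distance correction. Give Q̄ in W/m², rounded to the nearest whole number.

284 W/m²

cos H_s = −tan(44.8°) · tan(-2.8°) = 0.0486, so H_s = arccos(0.0486) = 87.21°. In radians, H_s = 1.5221.
H_s sin φ sin δ = 1.5221 × 0.7046 × -0.0488 = -0.0523.
cos φ cos δ sin H_s = 0.7096 × 0.9988 × 0.9988 = 0.7079.
Q̄ = (1362/π) × (-0.0523 + 0.7079) = 433.54 × 0.6556 = 284.23 W/m².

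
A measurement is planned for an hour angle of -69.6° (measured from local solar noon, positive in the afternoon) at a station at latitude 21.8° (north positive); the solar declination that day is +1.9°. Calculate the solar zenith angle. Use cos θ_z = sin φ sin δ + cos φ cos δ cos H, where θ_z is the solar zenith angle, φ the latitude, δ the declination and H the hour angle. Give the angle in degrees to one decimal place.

cos θ_z = sin φ sin δ + cos φ cos δ cos H = (0.3714)(0.0332) + (0.9285)(0.9995)(0.3486) = 0.3358.
θ_z = arccos(0.3358) = 70.38°.

70.4°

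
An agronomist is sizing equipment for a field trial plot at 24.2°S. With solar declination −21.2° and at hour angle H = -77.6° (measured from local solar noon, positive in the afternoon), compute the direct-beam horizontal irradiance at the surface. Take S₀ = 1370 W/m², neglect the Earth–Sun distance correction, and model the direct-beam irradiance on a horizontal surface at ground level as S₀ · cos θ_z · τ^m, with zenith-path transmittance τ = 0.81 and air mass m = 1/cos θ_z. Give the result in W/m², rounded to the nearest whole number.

With φ = -24.2°, δ = -21.2°, H = -77.60°: sin φ sin δ = 0.1482, cos φ cos δ cos H = 0.1826, so cos θ_z = 0.3308.
Air mass m = 1/cos θ_z = 1/0.3308 = 3.023; τ^m = 0.81^3.023 = 0.5289.
Surface direct beam = 1370 × 0.3308 × 0.5289 = 239.70 W/m².

240 W/m²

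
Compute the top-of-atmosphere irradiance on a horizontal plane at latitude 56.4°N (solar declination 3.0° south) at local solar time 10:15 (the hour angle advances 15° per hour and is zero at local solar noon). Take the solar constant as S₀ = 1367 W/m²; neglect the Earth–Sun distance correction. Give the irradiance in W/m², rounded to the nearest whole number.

Hour angle H = 15° × (10.25 − 12) = -26.25°.
With φ = 56.4°, δ = -3.0°, H = -26.25°: sin φ sin δ = -0.0436, cos φ cos δ cos H = 0.4956, so cos θ_z = 0.4520.
Top-of-atmosphere irradiance = S₀ cos θ_z = 1367 × 0.4520 = 617.88 W/m².

618 W/m²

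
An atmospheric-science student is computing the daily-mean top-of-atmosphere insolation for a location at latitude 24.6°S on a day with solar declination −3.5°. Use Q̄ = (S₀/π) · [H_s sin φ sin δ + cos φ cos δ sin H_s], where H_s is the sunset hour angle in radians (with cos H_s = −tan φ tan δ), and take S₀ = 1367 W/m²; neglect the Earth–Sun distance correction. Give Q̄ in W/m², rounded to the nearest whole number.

412 W/m²

The sunset hour angle satisfies cos H_s = −tan φ tan δ = -0.0280, giving H_s = 91.60°. In radians, H_s = 1.5987.
H_s sin φ sin δ = 1.5987 × -0.4163 × -0.0610 = 0.0406.
cos φ cos δ sin H_s = 0.9092 × 0.9981 × 0.9996 = 0.9071.
Q̄ = (1367/π) × (0.0406 + 0.9071) = 435.13 × 0.9477 = 412.37 W/m².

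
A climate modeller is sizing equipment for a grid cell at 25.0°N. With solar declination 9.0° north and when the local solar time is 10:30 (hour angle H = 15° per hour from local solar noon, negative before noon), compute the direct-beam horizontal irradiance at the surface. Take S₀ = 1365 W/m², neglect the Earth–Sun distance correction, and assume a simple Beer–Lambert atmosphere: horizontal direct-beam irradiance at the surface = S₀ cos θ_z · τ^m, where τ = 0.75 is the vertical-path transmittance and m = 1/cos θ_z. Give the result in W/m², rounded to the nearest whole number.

883 W/m²

Hour angle H = 15° × (10.5 − 12) = -22.50°.
cos θ_z = sin φ sin δ + cos φ cos δ cos H = (0.4226)(0.1564) + (0.9063)(0.9877)(0.9239) = 0.8931.
Air mass m = 1/cos θ_z = 1/0.8931 = 1.120; τ^m = 0.75^1.120 = 0.7246.
Surface direct beam = 1365 × 0.8931 × 0.7246 = 883.35 W/m².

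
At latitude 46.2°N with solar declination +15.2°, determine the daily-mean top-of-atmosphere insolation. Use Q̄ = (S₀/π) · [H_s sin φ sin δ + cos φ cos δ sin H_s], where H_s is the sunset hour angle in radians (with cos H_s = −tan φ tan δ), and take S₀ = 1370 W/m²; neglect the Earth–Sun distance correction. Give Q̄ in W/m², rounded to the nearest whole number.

433 W/m²

cos H_s = −tan(46.2°) · tan(15.2°) = -0.2833, so H_s = arccos(-0.2833) = 106.46°. In radians, H_s = 1.8581.
H_s sin φ sin δ = 1.8581 × 0.7218 × 0.2622 = 0.3517.
cos φ cos δ sin H_s = 0.6921 × 0.9650 × 0.9590 = 0.6405.
Q̄ = (1370/π) × (0.3517 + 0.6405) = 436.08 × 0.9922 = 432.68 W/m².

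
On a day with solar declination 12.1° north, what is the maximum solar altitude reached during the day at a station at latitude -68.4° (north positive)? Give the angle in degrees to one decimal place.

At local solar noon the hour angle is zero, so the elevation is 90° − |φ − δ| = 90° − |-68.4° − (12.1°)| = 90° − 80.5° = 9.5°.

9.5°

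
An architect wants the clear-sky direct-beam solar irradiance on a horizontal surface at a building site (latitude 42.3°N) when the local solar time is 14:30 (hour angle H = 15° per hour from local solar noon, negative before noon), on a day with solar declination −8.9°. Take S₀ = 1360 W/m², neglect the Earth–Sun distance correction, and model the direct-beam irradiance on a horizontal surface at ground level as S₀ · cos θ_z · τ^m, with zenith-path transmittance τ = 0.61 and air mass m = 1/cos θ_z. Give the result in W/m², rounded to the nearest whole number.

Hour angle H = 15° × (14.5 − 12) = 37.50°.
cos θ_z = sin φ sin δ + cos φ cos δ cos H = (0.6730)(-0.1547) + (0.7396)(0.9880)(0.7934) = 0.4756.
Air mass m = 1/cos θ_z = 1/0.4756 = 2.103; τ^m = 0.61^2.103 = 0.3536.
Surface direct beam = 1360 × 0.4756 × 0.3536 = 228.71 W/m².

229 W/m²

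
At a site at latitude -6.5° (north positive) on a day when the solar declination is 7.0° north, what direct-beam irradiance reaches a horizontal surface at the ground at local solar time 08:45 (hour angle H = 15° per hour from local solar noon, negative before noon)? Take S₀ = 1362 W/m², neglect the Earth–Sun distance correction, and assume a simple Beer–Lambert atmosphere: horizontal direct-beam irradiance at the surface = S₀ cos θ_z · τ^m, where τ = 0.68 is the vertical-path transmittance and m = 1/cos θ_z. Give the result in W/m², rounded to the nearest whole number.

Hour angle H = 15° × (8.75 − 12) = -48.75°.
cos θ_z = sin φ sin δ + cos φ cos δ cos H = (-0.1132)(0.1219) + (0.9936)(0.9925)(0.6593) = 0.6364.
Air mass m = 1/cos θ_z = 1/0.6364 = 1.571; τ^m = 0.68^1.571 = 0.5456.
Surface direct beam = 1362 × 0.6364 × 0.5456 = 472.91 W/m².

473 W/m²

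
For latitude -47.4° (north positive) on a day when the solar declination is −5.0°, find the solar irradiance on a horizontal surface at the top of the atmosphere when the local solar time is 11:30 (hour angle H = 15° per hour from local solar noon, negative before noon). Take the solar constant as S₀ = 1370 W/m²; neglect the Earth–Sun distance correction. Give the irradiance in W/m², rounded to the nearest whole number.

Hour angle H = 15° × (11.5 − 12) = -7.50°.
cos θ_z = sin φ sin δ + cos φ cos δ cos H = (-0.7361)(-0.0872) + (0.6769)(0.9962)(0.9914) = 0.7327.
Top-of-atmosphere irradiance = S₀ cos θ_z = 1370 × 0.7327 = 1003.80 W/m².

1004 W/m²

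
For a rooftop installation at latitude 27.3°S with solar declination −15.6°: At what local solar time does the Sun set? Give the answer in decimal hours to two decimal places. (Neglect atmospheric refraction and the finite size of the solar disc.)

−tan φ tan δ = −(-0.5161)(-0.2792) = -0.1441; H_s = arccos(-0.1441) = 98.29°.
Sunset is at 12 + H_s/15 = 12 + 6.553 = 18.553 h local solar time.

18.55 h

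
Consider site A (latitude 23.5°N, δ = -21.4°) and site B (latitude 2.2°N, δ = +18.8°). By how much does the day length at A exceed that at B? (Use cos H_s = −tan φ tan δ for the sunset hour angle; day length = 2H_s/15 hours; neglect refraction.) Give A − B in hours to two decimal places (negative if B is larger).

-1.41 h

A: H_s = arccos(−tan 23.5° · tan -21.4°) = 80.19°, so 2H_s/15 = 10.6920 h.
B: H_s = arccos(−tan 2.2° · tan 18.8°) = 90.75°, so 2H_s/15 = 12.1000 h.
A − B = 10.6920 − 12.1000 = -1.4080 h.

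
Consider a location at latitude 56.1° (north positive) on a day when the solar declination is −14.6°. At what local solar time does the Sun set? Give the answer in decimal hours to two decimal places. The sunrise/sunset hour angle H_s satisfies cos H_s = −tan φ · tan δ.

cos H_s = −tan(56.1°) · tan(-14.6°) = 0.3876, so H_s = arccos(0.3876) = 67.19°.
Sunset is at 12 + H_s/15 = 12 + 4.479 = 16.479 h local solar time.

16.48 h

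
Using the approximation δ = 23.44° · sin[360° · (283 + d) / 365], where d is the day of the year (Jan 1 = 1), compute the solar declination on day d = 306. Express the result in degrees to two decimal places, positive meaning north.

-15.36°

360 × (283 + 306) / 365 = 580.932°; sin(580.932°) = -0.6552.
δ = 23.44 × -0.6552 = -15.358° ≈ -15.36°.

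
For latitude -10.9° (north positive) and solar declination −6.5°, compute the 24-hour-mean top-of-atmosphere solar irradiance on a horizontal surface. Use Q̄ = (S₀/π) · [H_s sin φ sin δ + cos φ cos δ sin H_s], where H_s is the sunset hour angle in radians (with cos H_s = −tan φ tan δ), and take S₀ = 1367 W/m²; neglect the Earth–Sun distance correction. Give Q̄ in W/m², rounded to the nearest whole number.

439 W/m²

The sunset hour angle satisfies cos H_s = −tan φ tan δ = -0.0219, giving H_s = 91.25°. In radians, H_s = 1.5926.
H_s sin φ sin δ = 1.5926 × -0.1891 × -0.1132 = 0.0341.
cos φ cos δ sin H_s = 0.9820 × 0.9936 × 0.9998 = 0.9755.
Q̄ = (1367/π) × (0.0341 + 0.9755) = 435.13 × 1.0096 = 439.31 W/m².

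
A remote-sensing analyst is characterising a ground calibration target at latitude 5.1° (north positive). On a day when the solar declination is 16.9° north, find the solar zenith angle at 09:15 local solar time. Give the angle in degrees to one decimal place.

42.1°

Hour angle H = 15° × (9.25 − 12) = -41.25°.
With φ = 5.1°, δ = 16.9°, H = -41.25°: sin φ sin δ = 0.0258, cos φ cos δ cos H = 0.7165, so cos θ_z = 0.7423.
θ_z = arccos(0.7423) = 42.07°.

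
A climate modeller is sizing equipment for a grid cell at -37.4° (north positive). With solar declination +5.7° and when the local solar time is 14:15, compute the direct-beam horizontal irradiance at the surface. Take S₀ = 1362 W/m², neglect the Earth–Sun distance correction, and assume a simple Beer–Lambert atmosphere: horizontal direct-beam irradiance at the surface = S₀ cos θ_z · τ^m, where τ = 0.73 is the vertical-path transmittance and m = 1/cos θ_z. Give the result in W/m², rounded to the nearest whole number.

Hour angle H = 15° × (14.25 − 12) = 33.75°.
cos θ_z = sin φ sin δ + cos φ cos δ cos H = (-0.6074)(0.0993) + (0.7944)(0.9951)(0.8315) = 0.5970.
Air mass m = 1/cos θ_z = 1/0.5970 = 1.675; τ^m = 0.73^1.675 = 0.5903.
Surface direct beam = 1362 × 0.5970 × 0.5903 = 479.98 W/m².

480 W/m²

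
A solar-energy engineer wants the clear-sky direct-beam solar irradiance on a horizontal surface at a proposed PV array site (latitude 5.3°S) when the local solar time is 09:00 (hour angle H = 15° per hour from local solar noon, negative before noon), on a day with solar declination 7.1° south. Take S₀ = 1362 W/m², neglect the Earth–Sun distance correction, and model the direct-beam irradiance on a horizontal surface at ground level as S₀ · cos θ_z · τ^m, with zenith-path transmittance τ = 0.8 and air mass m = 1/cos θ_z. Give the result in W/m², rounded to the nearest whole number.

706 W/m²

Hour angle H = 15° × (9 − 12) = -45.00°.
cos θ_z = sin φ sin δ + cos φ cos δ cos H = (-0.0924)(-0.1236) + (0.9957)(0.9923)(0.7071) = 0.7101.
Air mass m = 1/cos θ_z = 1/0.7101 = 1.408; τ^m = 0.8^1.408 = 0.7304.
Surface direct beam = 1362 × 0.7101 × 0.7304 = 706.41 W/m².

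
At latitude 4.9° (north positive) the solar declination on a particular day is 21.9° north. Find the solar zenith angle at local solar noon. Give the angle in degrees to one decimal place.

At local solar noon the hour angle is zero, so the zenith angle is |φ − δ| = |4.9° − (21.9°)| = 17.0°.

17.0°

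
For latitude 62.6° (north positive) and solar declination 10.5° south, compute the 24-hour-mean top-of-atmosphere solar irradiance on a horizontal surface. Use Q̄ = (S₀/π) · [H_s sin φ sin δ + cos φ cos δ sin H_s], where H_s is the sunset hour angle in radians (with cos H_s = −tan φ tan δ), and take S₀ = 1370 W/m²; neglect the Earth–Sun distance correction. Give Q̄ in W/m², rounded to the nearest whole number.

99 W/m²

cos H_s = −tan(62.6°) · tan(-10.5°) = 0.3576, so H_s = arccos(0.3576) = 69.05°. In radians, H_s = 1.2051.
H_s sin φ sin δ = 1.2051 × 0.8878 × -0.1822 = -0.1949.
cos φ cos δ sin H_s = 0.4602 × 0.9833 × 0.9339 = 0.4226.
Q̄ = (1370/π) × (-0.1949 + 0.4226) = 436.08 × 0.2277 = 99.30 W/m².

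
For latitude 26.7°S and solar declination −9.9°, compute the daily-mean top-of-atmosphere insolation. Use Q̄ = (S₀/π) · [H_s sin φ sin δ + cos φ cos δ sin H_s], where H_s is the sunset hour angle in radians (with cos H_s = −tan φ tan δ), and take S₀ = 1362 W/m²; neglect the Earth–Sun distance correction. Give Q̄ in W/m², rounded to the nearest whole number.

cos H_s = −tan(-26.7°) · tan(-9.9°) = -0.0878, so H_s = arccos(-0.0878) = 95.04°. In radians, H_s = 1.6588.
H_s sin φ sin δ = 1.6588 × -0.4493 × -0.1719 = 0.1281.
cos φ cos δ sin H_s = 0.8934 × 0.9851 × 0.9961 = 0.8767.
Q̄ = (1362/π) × (0.1281 + 0.8767) = 433.54 × 1.0048 = 435.62 W/m².

436 W/m²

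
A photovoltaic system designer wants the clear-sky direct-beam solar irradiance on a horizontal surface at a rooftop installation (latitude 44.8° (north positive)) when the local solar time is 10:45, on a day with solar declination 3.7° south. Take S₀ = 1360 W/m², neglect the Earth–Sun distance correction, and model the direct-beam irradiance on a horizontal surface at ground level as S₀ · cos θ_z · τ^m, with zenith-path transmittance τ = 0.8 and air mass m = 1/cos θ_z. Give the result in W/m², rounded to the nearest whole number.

595 W/m²

Hour angle H = 15° × (10.75 − 12) = -18.75°.
With φ = 44.8°, δ = -3.7°, H = -18.75°: sin φ sin δ = -0.0455, cos φ cos δ cos H = 0.6705, so cos θ_z = 0.6250.
Air mass m = 1/cos θ_z = 1/0.6250 = 1.600; τ^m = 0.8^1.600 = 0.6998.
Surface direct beam = 1360 × 0.6250 × 0.6998 = 594.83 W/m².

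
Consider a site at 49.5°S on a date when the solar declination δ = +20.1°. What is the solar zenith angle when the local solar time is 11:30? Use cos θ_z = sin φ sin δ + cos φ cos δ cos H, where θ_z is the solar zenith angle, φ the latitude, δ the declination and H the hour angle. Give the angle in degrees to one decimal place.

69.9°

Hour angle H = 15° × (11.5 − 12) = -7.50°.
cos θ_z = sin φ sin δ + cos φ cos δ cos H = (-0.7604)(0.3437) + (0.6494)(0.9391)(0.9914) = 0.3433.
θ_z = arccos(0.3433) = 69.92°.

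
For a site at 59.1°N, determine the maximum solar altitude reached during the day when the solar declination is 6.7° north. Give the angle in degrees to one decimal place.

At local solar noon the hour angle is zero, so the elevation is 90° − |φ − δ| = 90° − |59.1° − (6.7°)| = 90° − 52.4° = 37.6°.

37.6°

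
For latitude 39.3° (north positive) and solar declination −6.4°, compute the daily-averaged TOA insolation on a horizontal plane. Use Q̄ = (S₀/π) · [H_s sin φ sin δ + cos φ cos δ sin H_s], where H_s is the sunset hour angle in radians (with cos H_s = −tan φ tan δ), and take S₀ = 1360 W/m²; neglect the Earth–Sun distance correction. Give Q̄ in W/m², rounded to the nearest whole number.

cos H_s = −tan(39.3°) · tan(-6.4°) = 0.0918, so H_s = arccos(0.0918) = 84.73°. In radians, H_s = 1.4788.
H_s sin φ sin δ = 1.4788 × 0.6334 × -0.1115 = -0.1044.
cos φ cos δ sin H_s = 0.7738 × 0.9938 × 0.9958 = 0.7658.
Q̄ = (1360/π) × (-0.1044 + 0.7658) = 432.90 × 0.6614 = 286.32 W/m².

286 W/m²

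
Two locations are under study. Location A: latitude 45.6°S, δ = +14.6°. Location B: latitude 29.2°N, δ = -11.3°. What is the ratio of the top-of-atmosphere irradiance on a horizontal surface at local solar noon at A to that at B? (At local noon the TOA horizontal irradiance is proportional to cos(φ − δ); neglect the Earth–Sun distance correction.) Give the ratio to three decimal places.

A: cos θ_z = cos(-45.6° − (14.6°)) = 0.4970.
B: cos θ_z = cos(29.2° − (-11.3°)) = 0.7604.
Ratio A/B = 0.4970 / 0.7604 = 0.6536.

0.654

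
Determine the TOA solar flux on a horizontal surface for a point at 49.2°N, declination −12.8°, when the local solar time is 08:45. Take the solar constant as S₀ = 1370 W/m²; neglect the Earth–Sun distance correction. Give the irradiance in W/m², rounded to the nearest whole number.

346 W/m²

Hour angle H = 15° × (8.75 − 12) = -48.75°.
cos θ_z = sin(49.2°) sin(-12.8°) + cos(49.2°) cos(-12.8°) cos(-48.75°) = -0.1677 + 0.4201 = 0.2524.
Top-of-atmosphere irradiance = S₀ cos θ_z = 1370 × 0.2524 = 345.79 W/m².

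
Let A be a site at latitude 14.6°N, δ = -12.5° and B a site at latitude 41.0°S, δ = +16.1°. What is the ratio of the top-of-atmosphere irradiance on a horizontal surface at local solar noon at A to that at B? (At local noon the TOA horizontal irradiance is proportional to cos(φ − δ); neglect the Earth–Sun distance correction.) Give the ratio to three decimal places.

1.639

A: cos θ_z = cos(14.6° − (-12.5°)) = 0.8902.
B: cos θ_z = cos(-41.0° − (16.1°)) = 0.5432.
Ratio A/B = 0.8902 / 0.5432 = 1.6388.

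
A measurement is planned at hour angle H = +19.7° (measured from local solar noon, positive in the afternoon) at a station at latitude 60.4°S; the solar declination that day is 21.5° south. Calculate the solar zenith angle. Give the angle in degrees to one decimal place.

With φ = -60.4°, δ = -21.5°, H = 19.70°: sin φ sin δ = 0.3187, cos φ cos δ cos H = 0.4327, so cos θ_z = 0.7514.
θ_z = arccos(0.7514) = 41.29°.

41.3°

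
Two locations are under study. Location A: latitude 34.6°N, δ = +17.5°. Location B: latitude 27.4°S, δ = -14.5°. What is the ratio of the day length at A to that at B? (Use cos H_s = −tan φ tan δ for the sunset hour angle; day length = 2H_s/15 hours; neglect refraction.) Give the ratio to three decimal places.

1.050

A: H_s = arccos(−tan 34.6° · tan 17.5°) = 102.56°, so 2H_s/15 = 13.6747 h.
B: H_s = arccos(−tan -27.4° · tan -14.5°) = 97.70°, so 2H_s/15 = 13.0267 h.
Ratio A/B = 13.6747 / 13.0267 = 1.0497.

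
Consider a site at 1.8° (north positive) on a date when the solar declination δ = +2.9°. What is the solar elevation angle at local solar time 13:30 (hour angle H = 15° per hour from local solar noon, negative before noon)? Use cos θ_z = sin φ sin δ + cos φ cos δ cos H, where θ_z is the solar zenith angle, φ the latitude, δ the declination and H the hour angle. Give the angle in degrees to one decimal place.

67.5°

Hour angle H = 15° × (13.5 − 12) = 22.50°.
cos θ_z = sin(1.8°) sin(2.9°) + cos(1.8°) cos(2.9°) cos(22.50°) = 0.0016 + 0.9222 = 0.9238.
θ_z = arccos(0.9238) = 22.51°, so the elevation is 90° − 22.51° = 67.49°.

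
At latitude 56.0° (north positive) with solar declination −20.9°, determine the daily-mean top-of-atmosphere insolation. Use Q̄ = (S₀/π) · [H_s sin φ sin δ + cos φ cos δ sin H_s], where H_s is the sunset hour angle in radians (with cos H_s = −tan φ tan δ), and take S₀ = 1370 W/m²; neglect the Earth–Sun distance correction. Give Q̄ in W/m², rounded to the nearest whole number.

63 W/m²

The sunset hour angle satisfies cos H_s = −tan φ tan δ = 0.5661, giving H_s = 55.52°. In radians, H_s = 0.9690.
H_s sin φ sin δ = 0.9690 × 0.8290 × -0.3567 = -0.2865.
cos φ cos δ sin H_s = 0.5592 × 0.9342 × 0.8243 = 0.4306.
Q̄ = (1370/π) × (-0.2865 + 0.4306) = 436.08 × 0.1441 = 62.84 W/m².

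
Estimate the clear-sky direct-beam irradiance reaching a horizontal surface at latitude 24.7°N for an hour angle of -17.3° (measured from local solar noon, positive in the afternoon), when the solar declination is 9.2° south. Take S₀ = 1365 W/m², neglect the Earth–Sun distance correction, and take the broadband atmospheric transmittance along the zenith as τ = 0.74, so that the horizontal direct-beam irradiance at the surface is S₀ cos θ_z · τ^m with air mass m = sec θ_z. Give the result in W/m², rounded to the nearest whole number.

736 W/m²

cos θ_z = sin(24.7°) sin(-9.2°) + cos(24.7°) cos(-9.2°) cos(-17.30°) = -0.0668 + 0.8562 = 0.7894.
Air mass m = 1/cos θ_z = 1/0.7894 = 1.267; τ^m = 0.74^1.267 = 0.6828.
Surface direct beam = 1365 × 0.7894 × 0.6828 = 735.74 W/m².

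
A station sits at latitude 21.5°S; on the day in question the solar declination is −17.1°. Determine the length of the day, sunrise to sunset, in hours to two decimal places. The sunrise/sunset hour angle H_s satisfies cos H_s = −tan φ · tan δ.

12.93 hours

cos H_s = −tan(-21.5°) · tan(-17.1°) = -0.1212, so H_s = arccos(-0.1212) = 96.96°.
Day length = 2 H_s / 15° h⁻¹ = 193.92° / 15 = 12.928 h.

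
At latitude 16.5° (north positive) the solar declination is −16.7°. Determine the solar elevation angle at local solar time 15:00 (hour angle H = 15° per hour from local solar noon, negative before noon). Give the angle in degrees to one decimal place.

34.6°

Hour angle H = 15° × (15 − 12) = 45.00°.
cos θ_z = sin(16.5°) sin(-16.7°) + cos(16.5°) cos(-16.7°) cos(45.00°) = -0.0816 + 0.6494 = 0.5678.
θ_z = arccos(0.5678) = 55.40°, so the elevation is 90° − 55.40° = 34.60°.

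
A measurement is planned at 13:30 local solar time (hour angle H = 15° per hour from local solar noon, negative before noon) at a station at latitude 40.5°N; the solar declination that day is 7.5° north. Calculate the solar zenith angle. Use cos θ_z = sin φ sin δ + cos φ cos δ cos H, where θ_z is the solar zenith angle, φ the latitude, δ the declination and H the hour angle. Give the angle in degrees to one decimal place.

38.6°

Hour angle H = 15° × (13.5 − 12) = 22.50°.
cos θ_z = sin(40.5°) sin(7.5°) + cos(40.5°) cos(7.5°) cos(22.50°) = 0.0848 + 0.6965 = 0.7813.
θ_z = arccos(0.7813) = 38.62°.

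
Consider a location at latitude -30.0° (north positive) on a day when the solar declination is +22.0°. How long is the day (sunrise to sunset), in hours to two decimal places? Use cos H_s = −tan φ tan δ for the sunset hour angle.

10.20 hours

The sunset hour angle satisfies cos H_s = −tan φ tan δ = 0.2333, giving H_s = 76.51°.
Day length = 2 H_s / 15° h⁻¹ = 153.02° / 15 = 10.201 h.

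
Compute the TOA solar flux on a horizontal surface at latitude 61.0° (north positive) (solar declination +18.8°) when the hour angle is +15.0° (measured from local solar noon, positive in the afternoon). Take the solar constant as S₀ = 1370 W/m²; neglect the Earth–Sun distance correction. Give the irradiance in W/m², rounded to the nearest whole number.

993 W/m²

cos θ_z = sin φ sin δ + cos φ cos δ cos H = (0.8746)(0.3223) + (0.4848)(0.9466)(0.9659) = 0.7251.
Top-of-atmosphere irradiance = S₀ cos θ_z = 1370 × 0.7251 = 993.39 W/m².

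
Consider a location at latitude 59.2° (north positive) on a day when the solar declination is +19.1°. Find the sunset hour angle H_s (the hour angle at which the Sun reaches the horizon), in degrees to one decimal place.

125.5°

The sunset hour angle satisfies cos H_s = −tan φ tan δ = -0.5809, giving H_s = 125.51°.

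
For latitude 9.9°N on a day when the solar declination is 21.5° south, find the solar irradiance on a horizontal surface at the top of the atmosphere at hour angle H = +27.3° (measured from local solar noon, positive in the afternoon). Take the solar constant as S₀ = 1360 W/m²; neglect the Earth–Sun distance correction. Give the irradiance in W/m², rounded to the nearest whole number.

1022 W/m²

With φ = 9.9°, δ = -21.5°, H = 27.30°: sin φ sin δ = -0.0630, cos φ cos δ cos H = 0.8145, so cos θ_z = 0.7515.
Top-of-atmosphere irradiance = S₀ cos θ_z = 1360 × 0.7515 = 1022.04 W/m².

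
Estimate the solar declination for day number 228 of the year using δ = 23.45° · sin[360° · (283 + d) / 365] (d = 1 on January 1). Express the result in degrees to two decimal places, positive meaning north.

+13.78°

360 × (283 + 228) / 365 = 504.000°; sin(504.000°) = 0.5878.
δ = 23.45 × 0.5878 = 13.784° ≈ +13.78°.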